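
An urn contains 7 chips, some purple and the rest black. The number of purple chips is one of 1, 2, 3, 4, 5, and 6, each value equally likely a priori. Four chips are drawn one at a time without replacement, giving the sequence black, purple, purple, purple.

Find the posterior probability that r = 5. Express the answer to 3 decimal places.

The likelihood of the observed sequence under each hypothesis: P(data | r = 1) = (6/7)(1/6)(0/5) = 0; P(data | r = 2) = (5/7)(2/6)(1/5)(0/4) = 0; P(data | r = 3) = (4/7)(3/6)(2/5)(1/4) = 1/35; P(data | r = 4) = (3/7)(4/6)(3/5)(2/4) = 3/35; P(data | r = 5) = (2/7)(5/6)(4/5)(3/4) = 1/7; P(data | r = 6) = (1/7)(6/6)(5/5)(4/4) = 1/7.
Multiplying each by its prior: 1/6 · 0 = 0, 1/6 · 0 = 0, 1/6 · 1/35 = 1/210, 1/6 · 3/35 = 1/70, 1/6 · 1/7 = 1/42, 1/6 · 1/7 = 1/42; summing to 1/15.
Therefore the posterior P(r = 5 | data) = (1/42) / (1/15) = 5/14.

0.357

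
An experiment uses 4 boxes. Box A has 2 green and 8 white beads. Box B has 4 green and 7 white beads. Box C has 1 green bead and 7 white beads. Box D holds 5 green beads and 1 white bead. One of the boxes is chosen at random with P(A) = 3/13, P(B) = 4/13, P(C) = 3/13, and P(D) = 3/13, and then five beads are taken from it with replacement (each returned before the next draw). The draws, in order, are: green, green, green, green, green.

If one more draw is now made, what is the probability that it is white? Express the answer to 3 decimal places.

0.177

Under each hypothesis, the probability of the observed sequence is: P(data | box A) = (2/10)(2/10)(2/10)(2/10)(2/10) = 0.00032; P(data | box B) = (4/11)(4/11)(4/11)(4/11)(4/11) = 0.0063582; P(data | box C) = (1/8)(1/8)(1/8)(1/8)(1/8) = 3.0518e-05; P(data | box D) = (5/6)(5/6)(5/6)(5/6)(5/6) = 0.40188.
Multiplying each by its prior: 3/13 · 0.00032 = 7.3846e-05, 4/13 · 0.0063582 = 0.0019564, 3/13 · 3.0518e-05 = 7.0425e-06, 3/13 · 0.40188 = 0.092741; with total 0.094778.
Normalising, the posterior is P(box A | data) = 0.00077915, P(box B | data) = 0.020642, P(box C | data) = 7.4305e-05, P(box D | data) = 0.9785.
The predictive probability is P(white next | data) = (4/5)(0.00077915) + (7/11)(0.020642) + (7/8)(7.4305e-05) + (1/6)(0.9785) = 0.17691.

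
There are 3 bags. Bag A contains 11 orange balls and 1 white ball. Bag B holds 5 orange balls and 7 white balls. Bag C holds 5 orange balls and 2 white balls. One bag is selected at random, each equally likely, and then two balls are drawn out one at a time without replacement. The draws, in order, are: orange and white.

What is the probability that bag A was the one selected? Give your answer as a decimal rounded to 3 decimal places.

Under each hypothesis, the probability of the observed sequence is: P(data | bag A) = (11/12)(1/11) = 0.083333; P(data | bag B) = (5/12)(7/11) = 0.26515; P(data | bag C) = (5/7)(2/6) = 0.2381.
The prior-weighted likelihoods are 1/3 · 0.083333 = 0.027778, 1/3 · 0.26515 = 0.088384, 1/3 · 0.2381 = 0.079365; with total 0.19553.
Therefore the posterior P(bag A | data) = (0.027778) / (0.19553) = 0.14207.

0.142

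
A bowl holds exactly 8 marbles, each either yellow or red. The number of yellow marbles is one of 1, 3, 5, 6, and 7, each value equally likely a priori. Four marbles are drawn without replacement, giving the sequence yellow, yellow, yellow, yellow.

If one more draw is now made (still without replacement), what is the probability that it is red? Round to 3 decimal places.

For each hypothesis, P(data | H) works out to: P(data | r = 1) = (1/8)(0/7) = 0; P(data | r = 3) = (3/8)(2/7)(1/6)(0/5) = 0; P(data | r = 5) = (5/8)(4/7)(3/6)(2/5) = 1/14; P(data | r = 6) = (6/8)(5/7)(4/6)(3/5) = 3/14; P(data | r = 7) = (7/8)(6/7)(5/6)(4/5) = 1/2.
Weighting by the prior gives 1/5 · 0 = 0, 1/5 · 0 = 0, 1/5 · 1/14 = 1/70, 1/5 · 3/14 = 3/70, 1/5 · 1/2 = 1/10; these sum to 11/70.
The posterior is then P(r = 1 | data) = 0, P(r = 3 | data) = 0, P(r = 5 | data) = 1/11, P(r = 6 | data) = 3/11, P(r = 7 | data) = 7/11.
So P(red next | data) = Σ P(red next | H) P(H | data) = (3/4)(1/11) + (1/2)(3/11) + (1/4)(7/11) = 4/11.

0.364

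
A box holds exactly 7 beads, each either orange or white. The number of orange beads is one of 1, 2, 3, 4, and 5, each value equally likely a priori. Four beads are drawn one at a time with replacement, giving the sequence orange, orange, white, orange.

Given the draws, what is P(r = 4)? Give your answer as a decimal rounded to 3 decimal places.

0.322

For each hypothesis, P(data | H) works out to: P(data | r = 1) = (1/7)(1/7)(6/7)(1/7) = 0.002499; P(data | r = 2) = (2/7)(2/7)(5/7)(2/7) = 0.01666; P(data | r = 3) = (3/7)(3/7)(4/7)(3/7) = 0.044981; P(data | r = 4) = (4/7)(4/7)(3/7)(4/7) = 0.079967; P(data | r = 5) = (5/7)(5/7)(2/7)(5/7) = 0.10412.
The prior-weighted likelihoods are 1/5 · 0.002499 = 0.00049979, 1/5 · 0.01666 = 0.0033319, 1/5 · 0.044981 = 0.0089963, 1/5 · 0.079967 = 0.015993, 1/5 · 0.10412 = 0.020825; summing to 0.049646.
Therefore the posterior P(r = 4 | data) = (0.015993) / (0.049646) = 0.32215.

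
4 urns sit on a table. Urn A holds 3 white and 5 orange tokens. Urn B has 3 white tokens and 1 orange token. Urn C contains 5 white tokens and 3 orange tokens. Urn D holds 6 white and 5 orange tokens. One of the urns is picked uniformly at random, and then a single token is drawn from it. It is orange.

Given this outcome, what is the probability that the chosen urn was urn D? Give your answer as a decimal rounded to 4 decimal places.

0.2667

Compute the likelihood of this draw for each case: P(data | urn A) = (5/8) = 5/8; P(data | urn B) = (1/4) = 1/4; P(data | urn C) = (3/8) = 3/8; P(data | urn D) = (5/11) = 5/11.
Weighting by the prior gives 1/4 · 5/8 = 5/32, 1/4 · 1/4 = 1/16, 1/4 · 3/8 = 3/32, 1/4 · 5/11 = 5/44; with total 75/176.
So P(urn D | data) = (5/44) / (75/176) = 4/15.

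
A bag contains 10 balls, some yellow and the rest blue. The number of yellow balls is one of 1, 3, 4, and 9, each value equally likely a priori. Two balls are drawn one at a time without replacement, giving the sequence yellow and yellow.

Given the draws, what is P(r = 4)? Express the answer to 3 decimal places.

The likelihood of the observed sequence under each hypothesis: P(data | r = 1) = (1/10)(0/9) = 0; P(data | r = 3) = (3/10)(2/9) = 1/15; P(data | r = 4) = (4/10)(3/9) = 2/15; P(data | r = 9) = (9/10)(8/9) = 4/5.
Multiplying each by its prior: 1/4 · 0 = 0, 1/4 · 1/15 = 1/60, 1/4 · 2/15 = 1/30, 1/4 · 4/5 = 1/5; these sum to 1/4.
So P(r = 4 | data) = (1/30) / (1/4) = 2/15.

0.133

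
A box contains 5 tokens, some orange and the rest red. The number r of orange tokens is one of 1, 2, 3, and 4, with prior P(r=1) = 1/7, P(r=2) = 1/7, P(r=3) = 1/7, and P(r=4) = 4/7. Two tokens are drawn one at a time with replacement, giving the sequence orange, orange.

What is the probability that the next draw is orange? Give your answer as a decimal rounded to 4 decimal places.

0.7487

Under each hypothesis, the probability of the observed sequence is: P(data | r = 1) = (1/5)(1/5) = 1/25; P(data | r = 2) = (2/5)(2/5) = 4/25; P(data | r = 3) = (3/5)(3/5) = 9/25; P(data | r = 4) = (4/5)(4/5) = 16/25.
Weighting by the prior gives 1/7 · 1/25 = 1/175, 1/7 · 4/25 = 4/175, 1/7 · 9/25 = 9/175, 4/7 · 16/25 = 64/175; summing to 78/175.
Normalising, the posterior is P(r = 1 | data) = 1/78, P(r = 2 | data) = 2/39, P(r = 3 | data) = 3/26, P(r = 4 | data) = 32/39.
Averaging over the posterior, P(orange next | data) = (1/5)(1/78) + (2/5)(2/39) + (3/5)(3/26) + (4/5)(32/39) = 146/195.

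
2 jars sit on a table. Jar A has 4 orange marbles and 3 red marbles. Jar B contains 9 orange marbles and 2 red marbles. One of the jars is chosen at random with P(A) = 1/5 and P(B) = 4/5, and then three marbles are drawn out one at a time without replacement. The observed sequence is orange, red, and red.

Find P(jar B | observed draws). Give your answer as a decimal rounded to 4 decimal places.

The likelihood of the observed sequence under each hypothesis: P(data | jar A) = (4/7)(3/6)(2/5) = 0.11429; P(data | jar B) = (9/11)(2/10)(1/9) = 0.018182.
Multiplying each by its prior: 1/5 · 0.11429 = 0.022857, 4/5 · 0.018182 = 0.014545; with total 0.037403.
So P(jar B | data) = (0.014545) / (0.037403) = 0.38889.

0.3889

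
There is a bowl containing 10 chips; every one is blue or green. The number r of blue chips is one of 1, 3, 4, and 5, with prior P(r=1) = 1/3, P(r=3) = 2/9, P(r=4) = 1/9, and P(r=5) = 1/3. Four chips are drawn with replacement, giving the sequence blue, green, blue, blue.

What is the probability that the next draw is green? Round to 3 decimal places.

The likelihood of the observed sequence under each hypothesis: P(data | r = 1) = (1/10)(9/10)(1/10)(1/10) = 0.0009; P(data | r = 3) = (3/10)(7/10)(3/10)(3/10) = 0.0189; P(data | r = 4) = (4/10)(6/10)(4/10)(4/10) = 0.0384; P(data | r = 5) = (5/10)(5/10)(5/10)(5/10) = 0.0625.
Multiplying each by its prior: 1/3 · 0.0009 = 0.0003, 2/9 · 0.0189 = 0.0042, 1/9 · 0.0384 = 0.0042667, 1/3 · 0.0625 = 0.020833; these sum to 0.0296.
Normalising, the posterior is P(r = 1 | data) = 0.010135, P(r = 3 | data) = 0.14189, P(r = 4 | data) = 0.14414, P(r = 5 | data) = 0.70383.
So P(green next | data) = Σ P(green next | H) P(H | data) = (9/10)(0.010135) + (7/10)(0.14189) + (3/5)(0.14414) + (1/2)(0.70383) = 0.54685.

0.547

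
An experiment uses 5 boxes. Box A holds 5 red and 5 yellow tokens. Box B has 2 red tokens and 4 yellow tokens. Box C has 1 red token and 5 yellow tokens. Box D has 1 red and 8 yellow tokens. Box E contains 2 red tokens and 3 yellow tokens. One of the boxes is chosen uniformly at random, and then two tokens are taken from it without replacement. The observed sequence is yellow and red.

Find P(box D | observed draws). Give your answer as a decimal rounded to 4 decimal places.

0.0990

Compute the likelihood of the observed sequence for each case: P(data | box A) = (5/10)(5/9) = 5/18; P(data | box B) = (4/6)(2/5) = 4/15; P(data | box C) = (5/6)(1/5) = 1/6; P(data | box D) = (8/9)(1/8) = 1/9; P(data | box E) = (3/5)(2/4) = 3/10.
Multiplying each by its prior: 1/5 · 5/18 = 1/18, 1/5 · 4/15 = 4/75, 1/5 · 1/6 = 1/30, 1/5 · 1/9 = 1/45, 1/5 · 3/10 = 3/50; summing to 101/450.
By Bayes' rule, P(box D | data) = (1/45) / (101/450) = 10/101.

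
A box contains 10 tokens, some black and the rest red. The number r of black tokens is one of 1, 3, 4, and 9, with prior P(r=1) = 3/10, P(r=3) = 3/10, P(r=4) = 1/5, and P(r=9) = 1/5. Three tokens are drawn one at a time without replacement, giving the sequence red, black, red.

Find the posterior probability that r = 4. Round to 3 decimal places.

Compute the likelihood of the observed sequence for each case: P(data | r = 1) = (9/10)(1/9)(8/8) = 0.1; P(data | r = 3) = (7/10)(3/9)(6/8) = 0.175; P(data | r = 4) = (6/10)(4/9)(5/8) = 0.16667; P(data | r = 9) = (1/10)(9/9)(0/8) = 0.
The prior-weighted likelihoods are 3/10 · 0.1 = 0.03, 3/10 · 0.175 = 0.0525, 1/5 · 0.16667 = 0.033333, 1/5 · 0 = 0; these sum to 0.11583.
Therefore the posterior P(r = 4 | data) = (0.033333) / (0.11583) = 0.28777.

0.288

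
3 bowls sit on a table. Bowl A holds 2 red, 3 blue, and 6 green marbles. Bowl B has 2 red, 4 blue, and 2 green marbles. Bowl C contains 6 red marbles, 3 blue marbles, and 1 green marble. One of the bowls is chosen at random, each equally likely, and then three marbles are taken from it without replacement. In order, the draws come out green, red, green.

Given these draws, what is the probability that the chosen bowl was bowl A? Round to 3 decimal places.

Compute the likelihood of the observed sequence for each case: P(data | bowl A) = (6/11)(2/10)(5/9) = 0.060606; P(data | bowl B) = (2/8)(2/7)(1/6) = 0.011905; P(data | bowl C) = (1/10)(6/9)(0/8) = 0.
Multiplying each by its prior: 1/3 · 0.060606 = 0.020202, 1/3 · 0.011905 = 0.0039683, 1/3 · 0 = 0; with total 0.02417.
Hence P(bowl A | data) = (0.020202) / (0.02417) = 0.83582.

0.836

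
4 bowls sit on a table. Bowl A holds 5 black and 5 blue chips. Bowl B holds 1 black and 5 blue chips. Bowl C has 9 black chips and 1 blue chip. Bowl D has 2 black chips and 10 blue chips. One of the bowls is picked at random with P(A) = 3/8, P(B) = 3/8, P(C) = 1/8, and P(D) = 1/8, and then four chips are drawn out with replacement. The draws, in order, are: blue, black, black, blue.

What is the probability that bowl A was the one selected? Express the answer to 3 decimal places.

0.687

For each hypothesis, P(data | H) works out to: P(data | bowl A) = (5/10)(5/10)(5/10)(5/10) = 0.0625; P(data | bowl B) = (5/6)(1/6)(1/6)(5/6) = 0.01929; P(data | bowl C) = (1/10)(9/10)(9/10)(1/10) = 0.0081; P(data | bowl D) = (10/12)(2/12)(2/12)(10/12) = 0.01929.
Multiplying each by its prior: 3/8 · 0.0625 = 0.023438, 3/8 · 0.01929 = 0.0072338, 1/8 · 0.0081 = 0.0010125, 1/8 · 0.01929 = 0.0024113; summing to 0.034095.
So P(bowl A | data) = (0.023438) / (0.034095) = 0.68742.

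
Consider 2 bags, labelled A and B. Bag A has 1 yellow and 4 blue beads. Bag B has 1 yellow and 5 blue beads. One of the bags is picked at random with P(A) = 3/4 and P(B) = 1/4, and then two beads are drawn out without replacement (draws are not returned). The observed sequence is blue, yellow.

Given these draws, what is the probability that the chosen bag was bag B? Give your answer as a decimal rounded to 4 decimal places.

The likelihood of the observed sequence under each hypothesis: P(data | bag A) = (4/5)(1/4) = 1/5; P(data | bag B) = (5/6)(1/5) = 1/6.
Weighting by the prior gives 3/4 · 1/5 = 3/20, 1/4 · 1/6 = 1/24; with total 23/120.
Hence P(bag B | data) = (1/24) / (23/120) = 5/23.

0.2174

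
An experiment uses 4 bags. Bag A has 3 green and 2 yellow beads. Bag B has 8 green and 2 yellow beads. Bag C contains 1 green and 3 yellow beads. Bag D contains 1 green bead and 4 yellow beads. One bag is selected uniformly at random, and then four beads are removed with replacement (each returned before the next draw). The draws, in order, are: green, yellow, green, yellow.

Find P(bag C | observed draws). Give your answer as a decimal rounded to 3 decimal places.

The likelihood of the observed sequence under each hypothesis: P(data | bag A) = (3/5)(2/5)(3/5)(2/5) = 0.0576; P(data | bag B) = (8/10)(2/10)(8/10)(2/10) = 0.0256; P(data | bag C) = (1/4)(3/4)(1/4)(3/4) = 0.035156; P(data | bag D) = (1/5)(4/5)(1/5)(4/5) = 0.0256.
The prior-weighted likelihoods are 1/4 · 0.0576 = 0.0144, 1/4 · 0.0256 = 0.0064, 1/4 · 0.035156 = 0.0087891, 1/4 · 0.0256 = 0.0064; with total 0.035989.
Hence P(bag C | data) = (0.0087891) / (0.035989) = 0.24421.

0.244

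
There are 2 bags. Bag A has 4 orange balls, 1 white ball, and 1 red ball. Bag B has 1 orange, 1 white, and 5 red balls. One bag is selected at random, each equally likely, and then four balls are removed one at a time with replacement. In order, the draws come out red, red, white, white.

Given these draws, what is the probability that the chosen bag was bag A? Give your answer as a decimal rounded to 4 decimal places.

0.0690

Under each hypothesis, the probability of the observed sequence is: P(data | bag A) = (1/6)(1/6)(1/6)(1/6) = 0.0007716; P(data | bag B) = (5/7)(5/7)(1/7)(1/7) = 0.010412.
Multiplying each by its prior: 1/2 · 0.0007716 = 0.0003858, 1/2 · 0.010412 = 0.0052062; with total 0.005592.
Therefore the posterior P(bag A | data) = (0.0003858) / (0.005592) = 0.068992.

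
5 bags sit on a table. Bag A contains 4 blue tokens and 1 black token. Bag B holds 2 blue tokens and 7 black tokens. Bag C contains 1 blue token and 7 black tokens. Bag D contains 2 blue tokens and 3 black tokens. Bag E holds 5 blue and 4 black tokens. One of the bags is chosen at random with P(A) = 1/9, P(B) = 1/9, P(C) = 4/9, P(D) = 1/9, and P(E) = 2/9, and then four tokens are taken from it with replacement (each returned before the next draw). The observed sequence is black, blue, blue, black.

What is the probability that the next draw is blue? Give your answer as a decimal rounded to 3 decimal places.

Under each hypothesis, the probability of the observed sequence is: P(data | bag A) = (1/5)(4/5)(4/5)(1/5) = 0.0256; P(data | bag B) = (7/9)(2/9)(2/9)(7/9) = 0.029873; P(data | bag C) = (7/8)(1/8)(1/8)(7/8) = 0.011963; P(data | bag D) = (3/5)(2/5)(2/5)(3/5) = 0.0576; P(data | bag E) = (4/9)(5/9)(5/9)(4/9) = 0.060966.
The prior-weighted likelihoods are 1/9 · 0.0256 = 0.0028444, 1/9 · 0.029873 = 0.0033193, 4/9 · 0.011963 = 0.0053168, 1/9 · 0.0576 = 0.0064, 2/9 · 0.060966 = 0.013548; these sum to 0.031429.
The posterior is then P(bag A | data) = 0.090505, P(bag B | data) = 0.10561, P(bag C | data) = 0.16917, P(bag D | data) = 0.20364, P(bag E | data) = 0.43107.
So P(blue next | data) = Σ P(blue next | H) P(H | data) = (4/5)(0.090505) + (2/9)(0.10561) + (1/8)(0.16917) + (2/5)(0.20364) + (5/9)(0.43107) = 0.43796.

0.438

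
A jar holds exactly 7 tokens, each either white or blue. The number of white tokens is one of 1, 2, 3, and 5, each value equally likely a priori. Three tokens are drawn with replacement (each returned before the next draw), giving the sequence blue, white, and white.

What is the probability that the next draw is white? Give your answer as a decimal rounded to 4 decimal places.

Under each hypothesis, the probability of the observed sequence is: P(data | r = 1) = (6/7)(1/7)(1/7) = 6/343; P(data | r = 2) = (5/7)(2/7)(2/7) = 20/343; P(data | r = 3) = (4/7)(3/7)(3/7) = 36/343; P(data | r = 5) = (2/7)(5/7)(5/7) = 50/343.
Multiplying each by its prior: 1/4 · 6/343 = 3/686, 1/4 · 20/343 = 5/343, 1/4 · 36/343 = 9/343, 1/4 · 50/343 = 25/686; these sum to 4/49.
The posterior is then P(r = 1 | data) = 3/56, P(r = 2 | data) = 5/28, P(r = 3 | data) = 9/28, P(r = 5 | data) = 25/56.
So P(white next | data) = Σ P(white next | H) P(H | data) = (1/7)(3/56) + (2/7)(5/28) + (3/7)(9/28) + (5/7)(25/56) = 101/196.

0.5153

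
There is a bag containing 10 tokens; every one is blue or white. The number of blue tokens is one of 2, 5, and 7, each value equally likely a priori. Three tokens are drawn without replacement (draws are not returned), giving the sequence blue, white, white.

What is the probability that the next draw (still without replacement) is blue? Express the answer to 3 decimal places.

0.430

Compute the likelihood of the observed sequence for each case: P(data | r = 2) = (2/10)(8/9)(7/8) = 0.15556; P(data | r = 5) = (5/10)(5/9)(4/8) = 0.13889; P(data | r = 7) = (7/10)(3/9)(2/8) = 0.058333.
Multiplying each by its prior: 1/3 · 0.15556 = 0.051852, 1/3 · 0.13889 = 0.046296, 1/3 · 0.058333 = 0.019444; summing to 0.11759.
Normalising, the posterior is P(r = 2 | data) = 0.44094, P(r = 5 | data) = 0.3937, P(r = 7 | data) = 0.16535.
Averaging over the posterior, P(blue next | data) = (1/7)(0.44094) + (4/7)(0.3937) + (6/7)(0.16535) = 0.4297.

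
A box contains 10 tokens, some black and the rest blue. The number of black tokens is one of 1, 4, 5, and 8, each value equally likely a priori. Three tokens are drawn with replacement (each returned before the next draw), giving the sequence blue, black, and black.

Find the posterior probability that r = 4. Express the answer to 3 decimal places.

0.268

Under each hypothesis, the probability of the observed sequence is: P(data | r = 1) = (9/10)(1/10)(1/10) = 0.009; P(data | r = 4) = (6/10)(4/10)(4/10) = 0.096; P(data | r = 5) = (5/10)(5/10)(5/10) = 0.125; P(data | r = 8) = (2/10)(8/10)(8/10) = 0.128.
Multiplying each by its prior: 1/4 · 0.009 = 0.00225, 1/4 · 0.096 = 0.024, 1/4 · 0.125 = 0.03125, 1/4 · 0.128 = 0.032; these sum to 0.0895.
So P(r = 4 | data) = (0.024) / (0.0895) = 0.26816.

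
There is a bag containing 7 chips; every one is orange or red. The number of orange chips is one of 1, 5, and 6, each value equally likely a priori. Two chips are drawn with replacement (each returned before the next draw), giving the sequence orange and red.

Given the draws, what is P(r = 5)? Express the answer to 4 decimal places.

Compute the likelihood of the observed sequence for each case: P(data | r = 1) = (1/7)(6/7) = 6/49; P(data | r = 5) = (5/7)(2/7) = 10/49; P(data | r = 6) = (6/7)(1/7) = 6/49.
Multiplying each by its prior: 1/3 · 6/49 = 2/49, 1/3 · 10/49 = 10/147, 1/3 · 6/49 = 2/49; these sum to 22/147.
So P(r = 5 | data) = (10/147) / (22/147) = 5/11.

0.4545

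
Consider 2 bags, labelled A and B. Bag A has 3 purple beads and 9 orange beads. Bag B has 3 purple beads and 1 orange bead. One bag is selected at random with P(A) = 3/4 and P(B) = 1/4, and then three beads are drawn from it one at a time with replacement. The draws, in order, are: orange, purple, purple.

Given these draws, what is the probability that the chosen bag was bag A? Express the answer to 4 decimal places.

0.5000

Compute the likelihood of the observed sequence for each case: P(data | bag A) = (9/12)(3/12)(3/12) = 3/64; P(data | bag B) = (1/4)(3/4)(3/4) = 9/64.
Multiplying each by its prior: 3/4 · 3/64 = 9/256, 1/4 · 9/64 = 9/256; these sum to 9/128.
So P(bag A | data) = (9/256) / (9/128) = 1/2.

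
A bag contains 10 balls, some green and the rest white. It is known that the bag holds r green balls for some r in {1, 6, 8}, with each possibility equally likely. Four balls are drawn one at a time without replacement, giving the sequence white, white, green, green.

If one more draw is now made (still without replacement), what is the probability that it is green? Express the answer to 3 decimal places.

For each hypothesis, P(data | H) works out to: P(data | r = 1) = (9/10)(8/9)(1/8)(0/7) = 0; P(data | r = 6) = (4/10)(3/9)(6/8)(5/7) = 0.071429; P(data | r = 8) = (2/10)(1/9)(8/8)(7/7) = 0.022222.
Weighting by the prior gives 1/3 · 0 = 0, 1/3 · 0.071429 = 0.02381, 1/3 · 0.022222 = 0.0074074; these sum to 0.031217.
Dividing through by the total gives posterior P(r = 1 | data) = 0, P(r = 6 | data) = 0.76271, P(r = 8 | data) = 0.23729.
Averaging over the posterior, P(green next | data) = (2/3)(0.76271) + (1)(0.23729) = 0.74576.

0.746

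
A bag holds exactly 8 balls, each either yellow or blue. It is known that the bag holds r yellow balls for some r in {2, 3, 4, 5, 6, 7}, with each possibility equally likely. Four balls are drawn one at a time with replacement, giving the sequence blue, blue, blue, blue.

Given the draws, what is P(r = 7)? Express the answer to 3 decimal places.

0.000

For each hypothesis, P(data | H) works out to: P(data | r = 2) = (6/8)(6/8)(6/8)(6/8) = 0.31641; P(data | r = 3) = (5/8)(5/8)(5/8)(5/8) = 0.15259; P(data | r = 4) = (4/8)(4/8)(4/8)(4/8) = 0.0625; P(data | r = 5) = (3/8)(3/8)(3/8)(3/8) = 0.019775; P(data | r = 6) = (2/8)(2/8)(2/8)(2/8) = 0.0039062; P(data | r = 7) = (1/8)(1/8)(1/8)(1/8) = 0.00024414.
The prior-weighted likelihoods are 1/6 · 0.31641 = 0.052734, 1/6 · 0.15259 = 0.025431, 1/6 · 0.0625 = 0.010417, 1/6 · 0.019775 = 0.0032959, 1/6 · 0.0039062 = 0.00065104, 1/6 · 0.00024414 = 4.069e-05; these sum to 0.09257.
Therefore the posterior P(r = 7 | data) = (4.069e-05) / (0.09257) = 0.00043956.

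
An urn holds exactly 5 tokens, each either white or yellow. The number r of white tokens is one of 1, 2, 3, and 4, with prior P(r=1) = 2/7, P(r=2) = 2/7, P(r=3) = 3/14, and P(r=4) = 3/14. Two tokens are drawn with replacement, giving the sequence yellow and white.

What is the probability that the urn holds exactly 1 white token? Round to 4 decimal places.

For each hypothesis, P(data | H) works out to: P(data | r = 1) = (4/5)(1/5) = 4/25; P(data | r = 2) = (3/5)(2/5) = 6/25; P(data | r = 3) = (2/5)(3/5) = 6/25; P(data | r = 4) = (1/5)(4/5) = 4/25.
The prior-weighted likelihoods are 2/7 · 4/25 = 8/175, 2/7 · 6/25 = 12/175, 3/14 · 6/25 = 9/175, 3/14 · 4/25 = 6/175; summing to 1/5.
By Bayes' rule, P(r = 1 | data) = (8/175) / (1/5) = 8/35.

0.2286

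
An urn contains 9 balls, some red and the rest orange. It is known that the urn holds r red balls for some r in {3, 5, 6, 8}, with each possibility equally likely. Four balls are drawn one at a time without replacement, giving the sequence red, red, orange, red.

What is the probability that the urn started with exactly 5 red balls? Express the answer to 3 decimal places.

The likelihood of the observed sequence under each hypothesis: P(data | r = 3) = (3/9)(2/8)(6/7)(1/6) = 1/84; P(data | r = 5) = (5/9)(4/8)(4/7)(3/6) = 5/63; P(data | r = 6) = (6/9)(5/8)(3/7)(4/6) = 5/42; P(data | r = 8) = (8/9)(7/8)(1/7)(6/6) = 1/9.
Weighting by the prior gives 1/4 · 1/84 = 1/336, 1/4 · 5/63 = 5/252, 1/4 · 5/42 = 5/168, 1/4 · 1/9 = 1/36; summing to 9/112.
So P(r = 5 | data) = (5/252) / (9/112) = 20/81.

0.247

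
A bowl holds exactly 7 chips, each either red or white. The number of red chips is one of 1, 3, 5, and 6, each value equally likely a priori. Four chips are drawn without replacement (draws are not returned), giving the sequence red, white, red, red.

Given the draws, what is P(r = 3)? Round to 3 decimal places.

Under each hypothesis, the probability of the observed sequence is: P(data | r = 1) = (1/7)(6/6)(0/5) = 0; P(data | r = 3) = (3/7)(4/6)(2/5)(1/4) = 1/35; P(data | r = 5) = (5/7)(2/6)(4/5)(3/4) = 1/7; P(data | r = 6) = (6/7)(1/6)(5/5)(4/4) = 1/7.
Multiplying each by its prior: 1/4 · 0 = 0, 1/4 · 1/35 = 1/140, 1/4 · 1/7 = 1/28, 1/4 · 1/7 = 1/28; summing to 11/140.
By Bayes' rule, P(r = 3 | data) = (1/140) / (11/140) = 1/11.

0.091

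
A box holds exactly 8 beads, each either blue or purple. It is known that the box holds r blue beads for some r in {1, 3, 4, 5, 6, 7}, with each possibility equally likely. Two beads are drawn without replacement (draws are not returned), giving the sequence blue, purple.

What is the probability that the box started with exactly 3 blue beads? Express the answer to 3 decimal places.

0.208

Under each hypothesis, the probability of the observed sequence is: P(data | r = 1) = (1/8)(7/7) = 1/8; P(data | r = 3) = (3/8)(5/7) = 15/56; P(data | r = 4) = (4/8)(4/7) = 2/7; P(data | r = 5) = (5/8)(3/7) = 15/56; P(data | r = 6) = (6/8)(2/7) = 3/14; P(data | r = 7) = (7/8)(1/7) = 1/8.
The prior-weighted likelihoods are 1/6 · 1/8 = 1/48, 1/6 · 15/56 = 5/112, 1/6 · 2/7 = 1/21, 1/6 · 15/56 = 5/112, 1/6 · 3/14 = 1/28, 1/6 · 1/8 = 1/48; summing to 3/14.
Hence P(r = 3 | data) = (5/112) / (3/14) = 5/24.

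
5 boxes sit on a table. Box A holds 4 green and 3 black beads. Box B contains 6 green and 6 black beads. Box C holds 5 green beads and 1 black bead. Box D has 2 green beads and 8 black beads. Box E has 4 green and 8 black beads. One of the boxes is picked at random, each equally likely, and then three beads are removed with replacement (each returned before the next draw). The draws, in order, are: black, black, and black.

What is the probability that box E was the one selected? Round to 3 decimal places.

Compute the likelihood of the observed sequence for each case: P(data | box A) = (3/7)(3/7)(3/7) = 0.078717; P(data | box B) = (6/12)(6/12)(6/12) = 0.125; P(data | box C) = (1/6)(1/6)(1/6) = 0.0046296; P(data | box D) = (8/10)(8/10)(8/10) = 0.512; P(data | box E) = (8/12)(8/12)(8/12) = 0.2963.
Weighting by the prior gives 1/5 · 0.078717 = 0.015743, 1/5 · 0.125 = 0.025, 1/5 · 0.0046296 = 0.00092593, 1/5 · 0.512 = 0.1024, 1/5 · 0.2963 = 0.059259; with total 0.20333.
By Bayes' rule, P(box E | data) = (0.059259) / (0.20333) = 0.29145.

0.291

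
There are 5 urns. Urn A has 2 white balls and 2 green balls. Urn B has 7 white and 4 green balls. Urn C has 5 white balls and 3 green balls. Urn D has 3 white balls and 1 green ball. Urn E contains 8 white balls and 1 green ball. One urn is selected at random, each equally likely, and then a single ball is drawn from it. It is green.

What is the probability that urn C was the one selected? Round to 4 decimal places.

0.2344

Compute the likelihood of this draw for each case: P(data | urn A) = (2/4) = 0.5; P(data | urn B) = (4/11) = 0.36364; P(data | urn C) = (3/8) = 0.375; P(data | urn D) = (1/4) = 0.25; P(data | urn E) = (1/9) = 0.11111.
Weighting by the prior gives 1/5 · 0.5 = 0.1, 1/5 · 0.36364 = 0.072727, 1/5 · 0.375 = 0.075, 1/5 · 0.25 = 0.05, 1/5 · 0.11111 = 0.022222; with total 0.31995.
So P(urn C | data) = (0.075) / (0.31995) = 0.23441.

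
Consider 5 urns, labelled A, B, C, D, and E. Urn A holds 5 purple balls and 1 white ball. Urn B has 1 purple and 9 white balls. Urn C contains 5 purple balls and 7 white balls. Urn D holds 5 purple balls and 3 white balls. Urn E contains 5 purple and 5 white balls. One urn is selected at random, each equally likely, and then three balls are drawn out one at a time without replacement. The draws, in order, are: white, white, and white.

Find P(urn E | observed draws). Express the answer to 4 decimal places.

0.0868

For each hypothesis, P(data | H) works out to: P(data | urn A) = (1/6)(0/5) = 0; P(data | urn B) = (9/10)(8/9)(7/8) = 0.7; P(data | urn C) = (7/12)(6/11)(5/10) = 0.15909; P(data | urn D) = (3/8)(2/7)(1/6) = 0.017857; P(data | urn E) = (5/10)(4/9)(3/8) = 0.083333.
The prior-weighted likelihoods are 1/5 · 0 = 0, 1/5 · 0.7 = 0.14, 1/5 · 0.15909 = 0.031818, 1/5 · 0.017857 = 0.0035714, 1/5 · 0.083333 = 0.016667; with total 0.19206.
So P(urn E | data) = (0.016667) / (0.19206) = 0.08678.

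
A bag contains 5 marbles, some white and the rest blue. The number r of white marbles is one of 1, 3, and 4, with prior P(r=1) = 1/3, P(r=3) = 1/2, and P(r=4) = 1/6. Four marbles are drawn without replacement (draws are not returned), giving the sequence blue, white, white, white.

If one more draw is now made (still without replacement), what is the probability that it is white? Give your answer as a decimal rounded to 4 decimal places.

For each hypothesis, P(data | H) works out to: P(data | r = 1) = (4/5)(1/4)(0/3) = 0; P(data | r = 3) = (2/5)(3/4)(2/3)(1/2) = 1/10; P(data | r = 4) = (1/5)(4/4)(3/3)(2/2) = 1/5.
The prior-weighted likelihoods are 1/3 · 0 = 0, 1/2 · 1/10 = 1/20, 1/6 · 1/5 = 1/30; these sum to 1/12.
Dividing through by the total gives posterior P(r = 1 | data) = 0, P(r = 3 | data) = 3/5, P(r = 4 | data) = 2/5.
Averaging over the posterior, P(white next | data) = (0)(3/5) + (1)(2/5) = 2/5.

0.4000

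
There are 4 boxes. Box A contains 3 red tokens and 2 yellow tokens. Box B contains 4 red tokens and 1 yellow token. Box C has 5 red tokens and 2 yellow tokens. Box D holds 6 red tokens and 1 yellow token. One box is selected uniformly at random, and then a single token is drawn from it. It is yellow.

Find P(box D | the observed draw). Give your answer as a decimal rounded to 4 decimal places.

0.1389

Compute the likelihood of this draw for each case: P(data | box A) = (2/5) = 2/5; P(data | box B) = (1/5) = 1/5; P(data | box C) = (2/7) = 2/7; P(data | box D) = (1/7) = 1/7.
Weighting by the prior gives 1/4 · 2/5 = 1/10, 1/4 · 1/5 = 1/20, 1/4 · 2/7 = 1/14, 1/4 · 1/7 = 1/28; these sum to 9/35.
Therefore the posterior P(box D | data) = (1/28) / (9/35) = 5/36.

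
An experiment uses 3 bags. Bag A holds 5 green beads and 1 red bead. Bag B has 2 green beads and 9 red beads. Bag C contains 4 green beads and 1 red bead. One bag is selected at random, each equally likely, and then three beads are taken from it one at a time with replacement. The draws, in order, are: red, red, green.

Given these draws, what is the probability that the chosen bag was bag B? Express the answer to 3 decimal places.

For each hypothesis, P(data | H) works out to: P(data | bag A) = (1/6)(1/6)(5/6) = 0.023148; P(data | bag B) = (9/11)(9/11)(2/11) = 0.12171; P(data | bag C) = (1/5)(1/5)(4/5) = 0.032.
The prior-weighted likelihoods are 1/3 · 0.023148 = 0.007716, 1/3 · 0.12171 = 0.040571, 1/3 · 0.032 = 0.010667; with total 0.058954.
So P(bag B | data) = (0.040571) / (0.058954) = 0.68818.

0.688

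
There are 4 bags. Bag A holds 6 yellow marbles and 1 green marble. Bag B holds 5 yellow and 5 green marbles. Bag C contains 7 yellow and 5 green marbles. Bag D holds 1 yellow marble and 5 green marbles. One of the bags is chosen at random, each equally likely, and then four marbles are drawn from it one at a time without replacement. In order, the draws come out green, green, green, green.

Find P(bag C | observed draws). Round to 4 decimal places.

Under each hypothesis, the probability of the observed sequence is: P(data | bag A) = (1/7)(0/6) = 0; P(data | bag B) = (5/10)(4/9)(3/8)(2/7) = 0.02381; P(data | bag C) = (5/12)(4/11)(3/10)(2/9) = 0.010101; P(data | bag D) = (5/6)(4/5)(3/4)(2/3) = 0.33333.
Multiplying each by its prior: 1/4 · 0 = 0, 1/4 · 0.02381 = 0.0059524, 1/4 · 0.010101 = 0.0025253, 1/4 · 0.33333 = 0.083333; these sum to 0.091811.
Therefore the posterior P(bag C | data) = (0.0025253) / (0.091811) = 0.027505.

0.0275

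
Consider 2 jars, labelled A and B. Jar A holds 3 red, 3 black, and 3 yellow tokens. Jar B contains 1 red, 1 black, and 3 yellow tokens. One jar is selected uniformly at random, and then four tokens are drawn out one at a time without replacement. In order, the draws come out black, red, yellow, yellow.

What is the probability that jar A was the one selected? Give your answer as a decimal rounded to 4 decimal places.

The likelihood of the observed sequence under each hypothesis: P(data | jar A) = (3/9)(3/8)(3/7)(2/6) = 1/56; P(data | jar B) = (1/5)(1/4)(3/3)(2/2) = 1/20.
Multiplying each by its prior: 1/2 · 1/56 = 1/112, 1/2 · 1/20 = 1/40; these sum to 19/560.
By Bayes' rule, P(jar A | data) = (1/112) / (19/560) = 5/19.

0.2632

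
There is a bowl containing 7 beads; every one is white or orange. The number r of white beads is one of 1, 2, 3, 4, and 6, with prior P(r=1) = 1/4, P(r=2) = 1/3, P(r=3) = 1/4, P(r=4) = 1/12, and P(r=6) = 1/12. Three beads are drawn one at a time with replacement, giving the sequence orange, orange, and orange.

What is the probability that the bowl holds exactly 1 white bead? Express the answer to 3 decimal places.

For each hypothesis, P(data | H) works out to: P(data | r = 1) = (6/7)(6/7)(6/7) = 0.62974; P(data | r = 2) = (5/7)(5/7)(5/7) = 0.36443; P(data | r = 3) = (4/7)(4/7)(4/7) = 0.18659; P(data | r = 4) = (3/7)(3/7)(3/7) = 0.078717; P(data | r = 6) = (1/7)(1/7)(1/7) = 0.0029155.
The prior-weighted likelihoods are 1/4 · 0.62974 = 0.15743, 1/3 · 0.36443 = 0.12148, 1/4 · 0.18659 = 0.046647, 1/12 · 0.078717 = 0.0065598, 1/12 · 0.0029155 = 0.00024295; summing to 0.33236.
So P(r = 1 | data) = (0.15743) / (0.33236) = 0.47368.

0.474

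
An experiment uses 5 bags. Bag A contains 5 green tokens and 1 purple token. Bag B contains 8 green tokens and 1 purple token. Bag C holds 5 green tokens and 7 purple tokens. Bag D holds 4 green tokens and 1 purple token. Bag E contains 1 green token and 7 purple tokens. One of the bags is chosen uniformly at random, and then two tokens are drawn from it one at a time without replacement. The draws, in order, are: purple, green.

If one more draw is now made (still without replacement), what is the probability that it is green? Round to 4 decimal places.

Under each hypothesis, the probability of the observed sequence is: P(data | bag A) = (1/6)(5/5) = 0.16667; P(data | bag B) = (1/9)(8/8) = 0.11111; P(data | bag C) = (7/12)(5/11) = 0.26515; P(data | bag D) = (1/5)(4/4) = 0.2; P(data | bag E) = (7/8)(1/7) = 0.125.
Multiplying each by its prior: 1/5 · 0.16667 = 0.033333, 1/5 · 0.11111 = 0.022222, 1/5 · 0.26515 = 0.05303, 1/5 · 0.2 = 0.04, 1/5 · 0.125 = 0.025; with total 0.17359.
Dividing through by the total gives posterior P(bag A | data) = 0.19203, P(bag B | data) = 0.12802, P(bag C | data) = 0.3055, P(bag D | data) = 0.23043, P(bag E | data) = 0.14402.
Averaging over the posterior, P(green next | data) = (1)(0.19203) + (1)(0.12802) + (2/5)(0.3055) + (1)(0.23043) + (0)(0.14402) = 0.67268.

0.6727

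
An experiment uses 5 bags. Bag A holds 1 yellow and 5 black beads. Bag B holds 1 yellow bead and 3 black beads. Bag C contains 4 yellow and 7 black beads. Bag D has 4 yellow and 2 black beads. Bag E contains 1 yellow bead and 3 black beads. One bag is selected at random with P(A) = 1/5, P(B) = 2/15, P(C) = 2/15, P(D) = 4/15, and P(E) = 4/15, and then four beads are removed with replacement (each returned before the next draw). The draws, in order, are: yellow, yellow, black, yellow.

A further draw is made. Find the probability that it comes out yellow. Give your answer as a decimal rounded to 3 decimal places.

For each hypothesis, P(data | H) works out to: P(data | bag A) = (1/6)(1/6)(5/6)(1/6) = 0.003858; P(data | bag B) = (1/4)(1/4)(3/4)(1/4) = 0.011719; P(data | bag C) = (4/11)(4/11)(7/11)(4/11) = 0.030599; P(data | bag D) = (4/6)(4/6)(2/6)(4/6) = 0.098765; P(data | bag E) = (1/4)(1/4)(3/4)(1/4) = 0.011719.
The prior-weighted likelihoods are 1/5 · 0.003858 = 0.0007716, 2/15 · 0.011719 = 0.0015625, 2/15 · 0.030599 = 0.0040799, 4/15 · 0.098765 = 0.026337, 4/15 · 0.011719 = 0.003125; summing to 0.035876.
Dividing through by the total gives posterior P(bag A | data) = 0.021507, P(bag B | data) = 0.043552, P(bag C | data) = 0.11372, P(bag D | data) = 0.73412, P(bag E | data) = 0.087105.
So P(yellow next | data) = Σ P(yellow next | H) P(H | data) = (1/6)(0.021507) + (1/4)(0.043552) + (4/11)(0.11372) + (2/3)(0.73412) + (1/4)(0.087105) = 0.56701.

0.567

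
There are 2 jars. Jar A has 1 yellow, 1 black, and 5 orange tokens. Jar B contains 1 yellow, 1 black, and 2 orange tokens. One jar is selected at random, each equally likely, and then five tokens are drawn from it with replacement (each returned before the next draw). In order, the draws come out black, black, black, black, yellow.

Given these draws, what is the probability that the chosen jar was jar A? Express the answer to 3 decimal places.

Compute the likelihood of the observed sequence for each case: P(data | jar A) = (1/7)(1/7)(1/7)(1/7)(1/7) = 5.9499e-05; P(data | jar B) = (1/4)(1/4)(1/4)(1/4)(1/4) = 0.00097656.
Multiplying each by its prior: 1/2 · 5.9499e-05 = 2.975e-05, 1/2 · 0.00097656 = 0.00048828; these sum to 0.00051803.
Hence P(jar A | data) = (2.975e-05) / (0.00051803) = 0.057428.

0.057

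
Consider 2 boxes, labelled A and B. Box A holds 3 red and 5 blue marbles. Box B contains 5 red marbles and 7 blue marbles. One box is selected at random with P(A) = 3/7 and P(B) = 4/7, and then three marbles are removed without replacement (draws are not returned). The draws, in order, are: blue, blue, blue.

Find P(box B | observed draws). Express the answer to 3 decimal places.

The likelihood of the observed sequence under each hypothesis: P(data | box A) = (5/8)(4/7)(3/6) = 0.17857; P(data | box B) = (7/12)(6/11)(5/10) = 0.15909.
Multiplying each by its prior: 3/7 · 0.17857 = 0.076531, 4/7 · 0.15909 = 0.090909; these sum to 0.16744.
Therefore the posterior P(box B | data) = (0.090909) / (0.16744) = 0.54294.

0.543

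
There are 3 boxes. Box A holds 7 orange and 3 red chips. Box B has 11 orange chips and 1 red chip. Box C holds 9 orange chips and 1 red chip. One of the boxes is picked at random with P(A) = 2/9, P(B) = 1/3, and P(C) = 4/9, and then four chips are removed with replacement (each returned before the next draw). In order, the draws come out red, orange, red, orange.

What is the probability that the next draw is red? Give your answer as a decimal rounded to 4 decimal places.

0.2256

Under each hypothesis, the probability of the observed sequence is: P(data | box A) = (3/10)(7/10)(3/10)(7/10) = 0.0441; P(data | box B) = (1/12)(11/12)(1/12)(11/12) = 0.0058353; P(data | box C) = (1/10)(9/10)(1/10)(9/10) = 0.0081.
Weighting by the prior gives 2/9 · 0.0441 = 0.0098, 1/3 · 0.0058353 = 0.0019451, 4/9 · 0.0081 = 0.0036; with total 0.015345.
Dividing through by the total gives posterior P(box A | data) = 0.63864, P(box B | data) = 0.12676, P(box C | data) = 0.2346.
So P(red next | data) = Σ P(red next | H) P(H | data) = (3/10)(0.63864) + (1/12)(0.12676) + (1/10)(0.2346) = 0.22562.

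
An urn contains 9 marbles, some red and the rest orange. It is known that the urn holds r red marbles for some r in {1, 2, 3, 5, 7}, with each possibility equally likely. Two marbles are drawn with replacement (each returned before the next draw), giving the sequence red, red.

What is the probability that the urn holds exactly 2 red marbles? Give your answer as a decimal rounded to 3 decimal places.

Compute the likelihood of the observed sequence for each case: P(data | r = 1) = (1/9)(1/9) = 1/81; P(data | r = 2) = (2/9)(2/9) = 4/81; P(data | r = 3) = (3/9)(3/9) = 1/9; P(data | r = 5) = (5/9)(5/9) = 25/81; P(data | r = 7) = (7/9)(7/9) = 49/81.
The prior-weighted likelihoods are 1/5 · 1/81 = 1/405, 1/5 · 4/81 = 4/405, 1/5 · 1/9 = 1/45, 1/5 · 25/81 = 5/81, 1/5 · 49/81 = 49/405; with total 88/405.
Therefore the posterior P(r = 2 | data) = (4/405) / (88/405) = 1/22.

0.045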